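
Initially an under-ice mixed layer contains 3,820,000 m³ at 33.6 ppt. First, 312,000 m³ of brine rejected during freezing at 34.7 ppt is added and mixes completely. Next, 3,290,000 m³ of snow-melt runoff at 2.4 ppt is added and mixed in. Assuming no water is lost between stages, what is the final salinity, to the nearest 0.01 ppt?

By conservation of dissolved salt,
Initial salt = 3,820,000×33.6 = 128,352,000
After stage 1: salt = 128,352,000 + 312,000×34.7 = 139,178,400; volume = 4,132,000 m³; S = 33.683 ppt
After stage 2: salt = 139,178,400 + 3,290,000×2.4 = 147,074,400; volume = 7,422,000 m³
S = 147,074,400 / 7,422,000 = 19.816 ppt

19.82 ppt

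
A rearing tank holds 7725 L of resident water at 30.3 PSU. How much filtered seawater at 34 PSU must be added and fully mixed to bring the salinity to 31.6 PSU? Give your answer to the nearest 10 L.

4180 L

Salt balance: 7,725×30.3 + V×34 = (7,725+V)×31.6
234,067.5 + 34V = 244,110 + 31.6V
10,042.5 = 2.4V
V = 4,184.38 L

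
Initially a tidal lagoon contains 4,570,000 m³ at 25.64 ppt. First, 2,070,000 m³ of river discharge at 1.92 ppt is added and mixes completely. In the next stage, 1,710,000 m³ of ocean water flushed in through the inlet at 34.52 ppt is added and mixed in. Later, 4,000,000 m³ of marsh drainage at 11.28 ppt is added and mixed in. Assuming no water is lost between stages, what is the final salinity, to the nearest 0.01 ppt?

Salt balance:
Initial salt = 4,570,000×25.64 = 117,174,800
After stage 1: salt = 117,174,800 + 2,070,000×1.92 = 121,149,200; volume = 6,640,000 m³; S = 18.245 ppt
After stage 2: salt = 121,149,200 + 1,710,000×34.52 = 180,178,400; volume = 8,350,000 m³; S = 21.578 ppt
After stage 3: salt = 180,178,400 + 4,000,000×11.28 = 225,298,400; volume = 12,350,000 m³
S = 225,298,400 / 12,350,000 = 18.2428 ppt

18.24 ppt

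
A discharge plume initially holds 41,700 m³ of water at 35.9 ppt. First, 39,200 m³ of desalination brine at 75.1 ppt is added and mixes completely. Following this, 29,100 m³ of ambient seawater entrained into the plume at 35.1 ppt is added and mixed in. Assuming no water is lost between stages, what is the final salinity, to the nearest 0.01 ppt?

49.66 ppt

Weighted by volume,
Initial salt = 41,700×35.9 = 1,497,030
After stage 1: salt = 1,497,030 + 39,200×75.1 = 4,440,950; volume = 80,900 m³; S = 54.894 ppt
After stage 2: salt = 4,440,950 + 29,100×35.1 = 5,462,360; volume = 110,000 m³
S = 5,462,360 / 110,000 = 49.6578 ppt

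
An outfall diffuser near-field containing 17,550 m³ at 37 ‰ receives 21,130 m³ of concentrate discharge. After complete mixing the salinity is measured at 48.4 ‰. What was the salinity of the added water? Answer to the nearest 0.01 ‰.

Salt balance: 17,550×37 + 21,130×S = 38,680×48.4
649,350 + 21,130·S = 1,872,112
S = (1,872,112 − 649,350) / 21,130 = 57.8685 ‰

57.87 ‰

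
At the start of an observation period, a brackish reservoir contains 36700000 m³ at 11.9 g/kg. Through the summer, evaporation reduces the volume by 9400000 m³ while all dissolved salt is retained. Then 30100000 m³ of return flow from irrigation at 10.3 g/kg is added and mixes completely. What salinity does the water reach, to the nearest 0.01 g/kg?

After evaporation: salt = 36,700,000×11.9 = 436,730,000; volume = 36,700,000 − 9,400,000 = 27,300,000 m³
After mixing: salt = 436,730,000 + 30,100,000×10.3 = 746,760,000; volume = 27,300,000 + 30,100,000 = 57,400,000 m³
S = 746,760,000 / 57,400,000 = 13.0098 g/kg

13.01 g/kg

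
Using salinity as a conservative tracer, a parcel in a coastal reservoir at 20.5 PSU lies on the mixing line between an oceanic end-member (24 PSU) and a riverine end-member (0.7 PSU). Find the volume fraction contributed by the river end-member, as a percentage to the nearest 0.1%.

15.0%

Let f be the freshwater fraction. Salt balance per unit volume:
f×0.7 + (1−f)×24 = 20.5
f = (24 − 20.5) / (24 − 0.7) = 3.5/23.3 = 0.1502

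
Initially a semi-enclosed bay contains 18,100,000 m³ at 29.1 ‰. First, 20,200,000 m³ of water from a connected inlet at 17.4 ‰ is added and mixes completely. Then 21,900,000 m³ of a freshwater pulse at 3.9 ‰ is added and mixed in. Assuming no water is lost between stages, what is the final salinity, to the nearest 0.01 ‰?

Total salt / total volume:
Initial salt = 18,100,000×29.1 = 526,710,000
After stage 1: salt = 526,710,000 + 20,200,000×17.4 = 878,190,000; volume = 38,300,000 m³; S = 22.929 ‰
After stage 2: salt = 878,190,000 + 21,900,000×3.9 = 963,600,000; volume = 60,200,000 m³
S = 963,600,000 / 60,200,000 = 16.0066 ‰

16.01 ‰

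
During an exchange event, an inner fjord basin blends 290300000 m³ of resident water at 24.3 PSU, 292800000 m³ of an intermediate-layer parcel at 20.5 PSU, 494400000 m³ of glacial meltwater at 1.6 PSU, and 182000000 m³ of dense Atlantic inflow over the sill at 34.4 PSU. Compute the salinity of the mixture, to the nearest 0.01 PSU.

15.97 PSU

Weighted by volume,
salt = 290,300,000×24.3 + 292,800,000×20.5 + 494,400,000×1.6 + 182,000,000×34.4 = 7,054,290,000 + 6,002,400,000 + 791,040,000 + 6,260,800,000 = 20,108,530,000
volume = 290,300,000 + 292,800,000 + 494,400,000 + 182,000,000 = 1,259,500,000 m³
S = 20,108,530,000 / 1,259,500,000 = 15.9655 PSU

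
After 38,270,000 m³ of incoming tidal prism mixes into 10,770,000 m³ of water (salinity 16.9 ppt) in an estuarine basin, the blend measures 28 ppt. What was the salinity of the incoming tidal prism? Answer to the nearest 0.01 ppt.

Salt balance: 10,770,000×16.9 + 38,270,000×S = 49,040,000×28
182,013,000 + 38,270,000·S = 1,373,120,000
S = (1,373,120,000 − 182,013,000) / 38,270,000 = 31.1238 ppt

31.12 ppt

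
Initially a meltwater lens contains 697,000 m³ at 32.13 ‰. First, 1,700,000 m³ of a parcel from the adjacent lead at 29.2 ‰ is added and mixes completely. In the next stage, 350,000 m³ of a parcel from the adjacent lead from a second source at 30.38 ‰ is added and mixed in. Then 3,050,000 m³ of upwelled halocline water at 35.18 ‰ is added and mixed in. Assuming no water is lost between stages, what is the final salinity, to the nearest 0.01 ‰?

By conservation of dissolved salt,
Initial salt = 697,000×32.13 = 22,394,610
After stage 1: salt = 22,394,610 + 1,700,000×29.2 = 72,034,610; volume = 2,397,000 m³; S = 30.052 ‰
After stage 2: salt = 72,034,610 + 350,000×30.38 = 82,667,610; volume = 2,747,000 m³; S = 30.094 ‰
After stage 3: salt = 82,667,610 + 3,050,000×35.18 = 189,966,610; volume = 5,797,000 m³
S = 189,966,610 / 5,797,000 = 32.7698 ‰

32.77 ‰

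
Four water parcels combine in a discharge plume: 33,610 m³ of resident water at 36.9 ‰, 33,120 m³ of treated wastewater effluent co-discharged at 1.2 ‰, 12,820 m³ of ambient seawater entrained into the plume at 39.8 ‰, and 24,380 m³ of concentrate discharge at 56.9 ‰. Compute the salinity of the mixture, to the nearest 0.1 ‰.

30.6 ‰

Mass of salt is conserved:
salt = 33,610×36.9 + 33,120×1.2 + 12,820×39.8 + 24,380×56.9 = 1,240,209 + 39,744 + 510,236 + 1,387,222 = 3,177,411
volume = 33,610 + 33,120 + 12,820 + 24,380 = 103,930 m³
S = 3,177,411 / 103,930 = 30.573 ‰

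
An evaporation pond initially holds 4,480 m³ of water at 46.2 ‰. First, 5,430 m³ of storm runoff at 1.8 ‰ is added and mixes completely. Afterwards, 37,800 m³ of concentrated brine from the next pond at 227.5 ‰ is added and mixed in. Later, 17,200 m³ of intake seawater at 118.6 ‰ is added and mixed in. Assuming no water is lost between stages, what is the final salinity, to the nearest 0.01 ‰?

Total salt / total volume:
Initial salt = 4,480×46.2 = 206,976
After stage 1: salt = 206,976 + 5,430×1.8 = 216,750; volume = 9,910 m³; S = 21.872 ‰
After stage 2: salt = 216,750 + 37,800×227.5 = 8,816,250; volume = 47,710 m³; S = 184.788 ‰
After stage 3: salt = 8,816,250 + 17,200×118.6 = 10,856,170; volume = 64,910 m³
S = 10,856,170 / 64,910 = 167.2496 ‰

167.25 ‰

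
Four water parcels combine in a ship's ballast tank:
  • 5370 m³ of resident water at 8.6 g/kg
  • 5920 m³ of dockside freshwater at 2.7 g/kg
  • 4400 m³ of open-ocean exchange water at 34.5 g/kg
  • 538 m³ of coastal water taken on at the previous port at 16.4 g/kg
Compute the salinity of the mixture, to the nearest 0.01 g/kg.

13.73 g/kg

Total salt / total volume:
salt = 5,370×8.6 + 5,920×2.7 + 4,400×34.5 + 538×16.4 = 46,182 + 15,984 + 151,800 + 8,823.2 = 222,789.2
volume = 5,370 + 5,920 + 4,400 + 538 = 16,228 m³
S = 222,789.2 / 16,228 = 13.7287 g/kg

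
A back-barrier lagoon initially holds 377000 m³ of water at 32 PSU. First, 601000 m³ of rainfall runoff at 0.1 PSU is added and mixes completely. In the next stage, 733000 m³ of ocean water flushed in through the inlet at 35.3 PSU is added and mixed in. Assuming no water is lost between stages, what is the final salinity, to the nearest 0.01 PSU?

By conservation of dissolved salt,
Initial salt = 377,000×32 = 12,064,000
After stage 1: salt = 12,064,000 + 601,000×0.1 = 12,124,100; volume = 978,000 m³; S = 12.397 PSU
After stage 2: salt = 12,124,100 + 733,000×35.3 = 37,999,000; volume = 1,711,000 m³
S = 37,999,000 / 1,711,000 = 22.2086 PSU

22.21 PSU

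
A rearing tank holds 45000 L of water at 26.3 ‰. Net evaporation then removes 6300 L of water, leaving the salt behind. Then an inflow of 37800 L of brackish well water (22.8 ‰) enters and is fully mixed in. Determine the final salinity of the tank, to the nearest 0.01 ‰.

26.74 ‰

After evaporation: salt = 45,000×26.3 = 1,183,500; volume = 45,000 − 6,300 = 38,700 L
After mixing: salt = 1,183,500 + 37,800×22.8 = 2,045,340; volume = 38,700 + 37,800 = 76,500 L
S = 2,045,340 / 76,500 = 26.7365 ‰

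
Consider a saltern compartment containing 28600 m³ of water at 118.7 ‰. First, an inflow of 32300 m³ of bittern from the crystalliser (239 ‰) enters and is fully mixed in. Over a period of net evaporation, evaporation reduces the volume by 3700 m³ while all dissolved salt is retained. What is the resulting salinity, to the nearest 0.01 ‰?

After mixing: salt = 28,600×118.7 + 32,300×239 = 11,114,520; volume = 60,900 m³
After evaporation: salt unchanged = 11,114,520; volume = 60,900 − 3,700 = 57,200 m³
S = 11,114,520 / 57,200 = 194.3098 ‰

194.31 ‰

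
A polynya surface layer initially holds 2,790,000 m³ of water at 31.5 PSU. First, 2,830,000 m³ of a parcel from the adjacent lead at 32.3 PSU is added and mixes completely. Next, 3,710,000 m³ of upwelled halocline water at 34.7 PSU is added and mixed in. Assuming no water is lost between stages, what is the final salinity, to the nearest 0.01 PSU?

33.02 PSU

Total salt / total volume:
Initial salt = 2,790,000×31.5 = 87,885,000
After stage 1: salt = 87,885,000 + 2,830,000×32.3 = 179,294,000; volume = 5,620,000 m³; S = 31.903 PSU
After stage 2: salt = 179,294,000 + 3,710,000×34.7 = 308,031,000; volume = 9,330,000 m³
S = 308,031,000 / 9,330,000 = 33.0151 PSU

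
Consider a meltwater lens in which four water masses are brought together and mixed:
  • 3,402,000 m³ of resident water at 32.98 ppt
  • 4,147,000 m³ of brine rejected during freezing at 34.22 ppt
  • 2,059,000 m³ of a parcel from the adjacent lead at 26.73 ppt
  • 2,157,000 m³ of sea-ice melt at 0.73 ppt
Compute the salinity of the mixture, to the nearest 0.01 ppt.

Salt balance:
salt = 3,402,000×32.98 + 4,147,000×34.22 + 2,059,000×26.73 + 2,157,000×0.73 = 112,197,960 + 141,910,340 + 55,037,070 + 1,574,610 = 310,719,980
volume = 3,402,000 + 4,147,000 + 2,059,000 + 2,157,000 = 11,765,000 m³
S = 310,719,980 / 11,765,000 = 26.4105 ppt

26.41 ppt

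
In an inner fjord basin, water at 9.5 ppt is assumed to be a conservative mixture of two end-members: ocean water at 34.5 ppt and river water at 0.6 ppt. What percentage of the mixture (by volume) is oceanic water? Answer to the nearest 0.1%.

Let g be the oceanic fraction. Salt balance per unit volume:
g×34.5 + (1−g)×0.6 = 9.5
g = (9.5 − 0.6) / (34.5 − 0.6) = 8.9/33.9 = 0.2625

26.3%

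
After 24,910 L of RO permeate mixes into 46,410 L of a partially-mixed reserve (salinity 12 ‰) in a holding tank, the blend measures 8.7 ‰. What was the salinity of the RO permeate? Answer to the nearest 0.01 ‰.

Salt balance: 46,410×12 + 24,910×S = 71,320×8.7
556,920 + 24,910·S = 620,484
S = (620,484 − 556,920) / 24,910 = 2.5517 ‰

2.55 ‰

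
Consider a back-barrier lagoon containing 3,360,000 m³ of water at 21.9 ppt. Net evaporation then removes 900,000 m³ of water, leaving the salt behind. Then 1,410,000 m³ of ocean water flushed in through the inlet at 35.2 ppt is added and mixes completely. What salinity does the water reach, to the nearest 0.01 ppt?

31.84 ppt

After evaporation: salt = 3,360,000×21.9 = 73,584,000; volume = 3,360,000 − 900,000 = 2,460,000 m³
After mixing: salt = 73,584,000 + 1,410,000×35.2 = 123,216,000; volume = 2,460,000 + 1,410,000 = 3,870,000 m³
S = 123,216,000 / 3,870,000 = 31.8388 ppt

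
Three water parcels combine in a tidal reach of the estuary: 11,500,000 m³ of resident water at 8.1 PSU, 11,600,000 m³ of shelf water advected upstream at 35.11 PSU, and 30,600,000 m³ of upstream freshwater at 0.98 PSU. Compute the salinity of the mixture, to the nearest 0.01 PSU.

9.88 PSU

By conservation of dissolved salt,
salt = 11,500,000×8.1 + 11,600,000×35.11 + 30,600,000×0.98 = 93,150,000 + 407,276,000 + 29,988,000 = 530,414,000
volume = 11,500,000 + 11,600,000 + 30,600,000 = 53,700,000 m³
S = 530,414,000 / 53,700,000 = 9.8774 PSU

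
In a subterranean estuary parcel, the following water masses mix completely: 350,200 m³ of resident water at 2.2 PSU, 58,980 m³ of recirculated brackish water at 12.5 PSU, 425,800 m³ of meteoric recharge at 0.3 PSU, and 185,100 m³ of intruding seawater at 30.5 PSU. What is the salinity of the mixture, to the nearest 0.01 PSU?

7.14 PSU

Mass of salt is conserved:
salt = 350,200×2.2 + 58,980×12.5 + 425,800×0.3 + 185,100×30.5 = 770,440 + 737,250 + 127,740 + 5,645,550 = 7,280,980
volume = 350,200 + 58,980 + 425,800 + 185,100 = 1,020,080 m³
S = 7,280,980 / 1,020,080 = 7.1377 PSU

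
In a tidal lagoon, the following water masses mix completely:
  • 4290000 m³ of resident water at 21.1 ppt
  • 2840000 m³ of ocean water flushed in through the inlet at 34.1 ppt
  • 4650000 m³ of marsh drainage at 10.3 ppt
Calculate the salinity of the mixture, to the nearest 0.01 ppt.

Weighted by volume,
salt = 4,290,000×21.1 + 2,840,000×34.1 + 4,650,000×10.3 = 90,519,000 + 96,844,000 + 47,895,000 = 235,258,000
volume = 4,290,000 + 2,840,000 + 4,650,000 = 11,780,000 m³
S = 235,258,000 / 11,780,000 = 19.971 ppt

19.97 ppt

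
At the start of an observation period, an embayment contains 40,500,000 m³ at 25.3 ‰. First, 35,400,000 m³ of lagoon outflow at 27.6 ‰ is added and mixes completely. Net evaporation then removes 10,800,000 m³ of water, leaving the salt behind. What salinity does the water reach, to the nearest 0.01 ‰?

After mixing: salt = 40,500,000×25.3 + 35,400,000×27.6 = 2,001,690,000; volume = 75,900,000 m³
After evaporation: salt unchanged = 2,001,690,000; volume = 75,900,000 − 10,800,000 = 65,100,000 m³
S = 2,001,690,000 / 65,100,000 = 30.7479 ‰

30.75 ‰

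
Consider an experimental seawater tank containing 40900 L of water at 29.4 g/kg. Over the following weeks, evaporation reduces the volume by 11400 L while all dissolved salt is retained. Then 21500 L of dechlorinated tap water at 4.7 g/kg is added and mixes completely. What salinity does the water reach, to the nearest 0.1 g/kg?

After evaporation: salt = 40,900×29.4 = 1,202,460; volume = 40,900 − 11,400 = 29,500 L
After mixing: salt = 1,202,460 + 21,500×4.7 = 1,303,510; volume = 29,500 + 21,500 = 51,000 L
S = 1,303,510 / 51,000 = 25.559 g/kg

25.6 g/kg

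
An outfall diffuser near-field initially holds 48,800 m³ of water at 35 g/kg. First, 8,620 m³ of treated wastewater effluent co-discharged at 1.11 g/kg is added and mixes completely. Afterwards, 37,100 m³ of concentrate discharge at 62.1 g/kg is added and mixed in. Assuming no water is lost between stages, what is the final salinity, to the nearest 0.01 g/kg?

Conserving salt mass:
Initial salt = 48,800×35 = 1,708,000
After stage 1: salt = 1,708,000 + 8,620×1.11 = 1,717,568.2; volume = 57,420 m³; S = 29.912 g/kg
After stage 2: salt = 1,717,568.2 + 37,100×62.1 = 4,021,478.2; volume = 94,520 m³
S = 4,021,478.2 / 94,520 = 42.5463 g/kg

42.55 g/kg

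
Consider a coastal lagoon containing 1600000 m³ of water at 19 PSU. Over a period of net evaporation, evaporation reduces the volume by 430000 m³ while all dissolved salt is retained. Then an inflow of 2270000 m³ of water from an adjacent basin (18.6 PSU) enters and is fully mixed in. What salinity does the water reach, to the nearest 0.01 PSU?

After evaporation: salt = 1,600,000×19 = 30,400,000; volume = 1,600,000 − 430,000 = 1,170,000 m³
After mixing: salt = 30,400,000 + 2,270,000×18.6 = 72,622,000; volume = 1,170,000 + 2,270,000 = 3,440,000 m³
S = 72,622,000 / 3,440,000 = 21.111 PSU

21.11 PSU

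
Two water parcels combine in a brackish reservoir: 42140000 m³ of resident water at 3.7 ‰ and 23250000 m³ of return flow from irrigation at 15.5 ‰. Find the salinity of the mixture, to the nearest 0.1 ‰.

7.9 ‰

By conservation of dissolved salt,
salt = 42,140,000×3.7 + 23,250,000×15.5 = 155,918,000 + 360,375,000 = 516,293,000
volume = 42,140,000 + 23,250,000 = 65,390,000 m³
S = 516,293,000 / 65,390,000 = 7.896 ‰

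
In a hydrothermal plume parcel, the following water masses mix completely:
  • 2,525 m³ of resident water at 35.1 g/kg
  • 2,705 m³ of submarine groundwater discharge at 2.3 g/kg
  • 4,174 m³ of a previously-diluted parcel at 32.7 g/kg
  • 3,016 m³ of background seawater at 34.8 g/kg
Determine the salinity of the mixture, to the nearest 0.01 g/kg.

By conservation of dissolved salt,
salt = 2,525×35.1 + 2,705×2.3 + 4,174×32.7 + 3,016×34.8 = 88,627.5 + 6,221.5 + 136,489.8 + 104,956.8 = 336,295.6
volume = 2,525 + 2,705 + 4,174 + 3,016 = 12,420 m³
S = 336,295.6 / 12,420 = 27.0769 g/kg

27.08 g/kg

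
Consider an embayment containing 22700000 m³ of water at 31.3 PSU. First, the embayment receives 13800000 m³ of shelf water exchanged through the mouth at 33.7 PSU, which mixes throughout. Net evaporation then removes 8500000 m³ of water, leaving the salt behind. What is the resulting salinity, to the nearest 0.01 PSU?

After mixing: salt = 22,700,000×31.3 + 13,800,000×33.7 = 1,175,570,000; volume = 36,500,000 m³
After evaporation: salt unchanged = 1,175,570,000; volume = 36,500,000 − 8,500,000 = 28,000,000 m³
S = 1,175,570,000 / 28,000,000 = 41.9846 PSU

41.98 PSU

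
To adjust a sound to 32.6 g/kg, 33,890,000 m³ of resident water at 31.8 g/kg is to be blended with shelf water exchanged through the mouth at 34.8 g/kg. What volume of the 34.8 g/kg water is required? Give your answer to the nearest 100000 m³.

Salt balance: 33,890,000×31.8 + V×34.8 = (33,890,000+V)×32.6
1,077,702,000 + 34.8V = 1,104,814,000 + 32.6V
27,112,000 = 2.2V
V = 12,323,636.36 m³

12300000 m³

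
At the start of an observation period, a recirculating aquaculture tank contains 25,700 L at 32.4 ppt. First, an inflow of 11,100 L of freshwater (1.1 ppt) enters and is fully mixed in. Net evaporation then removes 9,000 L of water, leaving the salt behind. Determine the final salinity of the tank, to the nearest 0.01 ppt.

After mixing: salt = 25,700×32.4 + 11,100×1.1 = 844,890; volume = 36,800 L
After evaporation: salt unchanged = 844,890; volume = 36,800 − 9,000 = 27,800 L
S = 844,890 / 27,800 = 30.3917 ppt

30.39 ppt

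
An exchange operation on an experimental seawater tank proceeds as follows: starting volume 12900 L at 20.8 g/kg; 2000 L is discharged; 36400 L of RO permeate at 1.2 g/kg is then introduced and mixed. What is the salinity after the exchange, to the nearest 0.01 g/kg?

Remaining after removal: 10,900 L at 20.8 g/kg (salt = 226,720)
After addition: salt = 226,720 + 36,400×1.2 = 270,400; volume = 47,300 L
S = 270,400 / 47,300 = 5.7167 g/kg

5.72 g/kg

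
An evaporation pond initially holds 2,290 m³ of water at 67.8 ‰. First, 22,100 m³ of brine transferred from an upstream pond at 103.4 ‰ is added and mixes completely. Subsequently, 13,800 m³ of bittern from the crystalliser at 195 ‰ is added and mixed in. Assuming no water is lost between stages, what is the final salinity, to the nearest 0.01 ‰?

134.37 ‰

Conserving salt mass:
Initial salt = 2,290×67.8 = 155,262
After stage 1: salt = 155,262 + 22,100×103.4 = 2,440,402; volume = 24,390 m³; S = 100.057 ‰
After stage 2: salt = 2,440,402 + 13,800×195 = 5,131,402; volume = 38,190 m³
S = 5,131,402 / 38,190 = 134.3651 ‰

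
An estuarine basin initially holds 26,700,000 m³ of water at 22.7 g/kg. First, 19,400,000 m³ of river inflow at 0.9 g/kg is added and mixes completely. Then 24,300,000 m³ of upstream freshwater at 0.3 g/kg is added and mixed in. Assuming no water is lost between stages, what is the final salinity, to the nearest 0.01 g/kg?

8.96 g/kg

Total salt / total volume:
Initial salt = 26,700,000×22.7 = 606,090,000
After stage 1: salt = 606,090,000 + 19,400,000×0.9 = 623,550,000; volume = 46,100,000 m³; S = 13.526 g/kg
After stage 2: salt = 623,550,000 + 24,300,000×0.3 = 630,840,000; volume = 70,400,000 m³
S = 630,840,000 / 70,400,000 = 8.9608 g/kg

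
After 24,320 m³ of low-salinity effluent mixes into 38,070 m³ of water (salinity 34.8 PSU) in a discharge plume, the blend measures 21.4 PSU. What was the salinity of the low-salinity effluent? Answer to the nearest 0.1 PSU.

Salt balance: 38,070×34.8 + 24,320×S = 62,390×21.4
1,324,836 + 24,320·S = 1,335,146
S = (1,335,146 − 1,324,836) / 24,320 = 0.4239 PSU

0.4 PSU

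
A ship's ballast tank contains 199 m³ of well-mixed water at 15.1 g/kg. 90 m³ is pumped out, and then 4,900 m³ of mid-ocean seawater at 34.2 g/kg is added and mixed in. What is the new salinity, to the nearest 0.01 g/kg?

Remaining after removal: 109 m³ at 15.1 g/kg (salt = 1,645.9)
After addition: salt = 1,645.9 + 4,900×34.2 = 169,225.9; volume = 5,009 m³
S = 169,225.9 / 5,009 = 33.7844 g/kg

33.78 g/kg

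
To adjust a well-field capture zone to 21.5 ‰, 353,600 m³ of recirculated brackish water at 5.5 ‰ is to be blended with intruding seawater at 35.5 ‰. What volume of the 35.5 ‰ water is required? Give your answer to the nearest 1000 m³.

404000 m³

Salt balance: 353,600×5.5 + V×35.5 = (353,600+V)×21.5
1,944,800 + 35.5V = 7,602,400 + 21.5V
5,657,600 = 14V
V = 404,114.29 m³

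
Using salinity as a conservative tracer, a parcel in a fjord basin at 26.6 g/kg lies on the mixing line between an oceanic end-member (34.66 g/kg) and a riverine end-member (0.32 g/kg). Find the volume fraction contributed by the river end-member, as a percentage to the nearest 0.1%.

Let f be the freshwater fraction. Salt balance per unit volume:
f×0.32 + (1−f)×34.66 = 26.6
f = (34.66 − 26.6) / (34.66 − 0.32) = 8.06/34.34 = 0.2347

23.5%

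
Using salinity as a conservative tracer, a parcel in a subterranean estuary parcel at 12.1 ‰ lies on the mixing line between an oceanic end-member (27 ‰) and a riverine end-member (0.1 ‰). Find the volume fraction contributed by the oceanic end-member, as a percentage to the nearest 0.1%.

44.6%

Let g be the oceanic fraction. Salt balance per unit volume:
g×27 + (1−g)×0.1 = 12.1
g = (12.1 − 0.1) / (27 − 0.1) = 12/26.9 = 0.4461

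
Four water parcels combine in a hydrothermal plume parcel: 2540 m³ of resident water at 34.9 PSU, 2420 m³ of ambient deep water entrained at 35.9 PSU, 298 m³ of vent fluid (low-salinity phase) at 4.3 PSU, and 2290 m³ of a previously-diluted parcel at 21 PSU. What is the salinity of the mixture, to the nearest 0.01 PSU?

29.80 PSU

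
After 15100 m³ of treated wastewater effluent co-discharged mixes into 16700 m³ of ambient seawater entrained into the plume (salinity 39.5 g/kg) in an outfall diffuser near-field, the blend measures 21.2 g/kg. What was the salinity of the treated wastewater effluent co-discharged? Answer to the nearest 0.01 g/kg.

Salt balance: 16,700×39.5 + 15,100×S = 31,800×21.2
659,650 + 15,100·S = 674,160
S = (674,160 − 659,650) / 15,100 = 0.9609 g/kg

0.96 g/kg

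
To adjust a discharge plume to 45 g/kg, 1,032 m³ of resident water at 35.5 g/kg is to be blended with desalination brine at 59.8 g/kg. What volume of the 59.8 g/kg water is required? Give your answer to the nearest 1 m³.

Salt balance: 1,032×35.5 + V×59.8 = (1,032+V)×45
36,636 + 59.8V = 46,440 + 45V
9,804 = 14.8V
V = 662.43 m³

662 m³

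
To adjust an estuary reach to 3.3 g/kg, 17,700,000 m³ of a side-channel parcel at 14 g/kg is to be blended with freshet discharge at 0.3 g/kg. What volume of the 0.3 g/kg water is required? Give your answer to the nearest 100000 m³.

63100000 m³

Salt balance: 17,700,000×14 + V×0.3 = (17,700,000+V)×3.3
247,800,000 + 0.3V = 58,410,000 + 3.3V
189,390,000 = 3V
V = 63,130,000 m³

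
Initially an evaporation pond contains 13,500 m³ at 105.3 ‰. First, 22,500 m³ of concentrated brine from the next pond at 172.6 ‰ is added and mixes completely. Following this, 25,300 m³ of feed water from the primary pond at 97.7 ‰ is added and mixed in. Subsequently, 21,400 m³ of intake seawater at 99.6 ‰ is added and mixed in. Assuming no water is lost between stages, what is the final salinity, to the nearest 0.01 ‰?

119.81 ‰

By conservation of dissolved salt,
Initial salt = 13,500×105.3 = 1,421,550
After stage 1: salt = 1,421,550 + 22,500×172.6 = 5,305,050; volume = 36,000 m³; S = 147.363 ‰
After stage 2: salt = 5,305,050 + 25,300×97.7 = 7,776,860; volume = 61,300 m³; S = 126.866 ‰
After stage 3: salt = 7,776,860 + 21,400×99.6 = 9,908,300; volume = 82,700 m³
S = 9,908,300 / 82,700 = 119.8102 ‰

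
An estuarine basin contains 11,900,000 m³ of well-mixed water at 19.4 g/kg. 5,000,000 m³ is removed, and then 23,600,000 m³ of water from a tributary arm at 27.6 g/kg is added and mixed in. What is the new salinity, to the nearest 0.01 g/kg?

25.74 g/kg

Remaining after removal: 6,900,000 m³ at 19.4 g/kg (salt = 133,860,000)
After addition: salt = 133,860,000 + 23,600,000×27.6 = 785,220,000; volume = 30,500,000 m³
S = 785,220,000 / 30,500,000 = 25.7449 g/kg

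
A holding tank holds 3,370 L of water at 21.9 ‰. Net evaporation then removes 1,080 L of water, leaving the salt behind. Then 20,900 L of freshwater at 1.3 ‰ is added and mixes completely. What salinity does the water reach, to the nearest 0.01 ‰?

4.35 ‰

After evaporation: salt = 3,370×21.9 = 73,803; volume = 3,370 − 1,080 = 2,290 L
After mixing: salt = 73,803 + 20,900×1.3 = 100,973; volume = 2,290 + 20,900 = 23,190 L
S = 100,973 / 23,190 = 4.3542 ‰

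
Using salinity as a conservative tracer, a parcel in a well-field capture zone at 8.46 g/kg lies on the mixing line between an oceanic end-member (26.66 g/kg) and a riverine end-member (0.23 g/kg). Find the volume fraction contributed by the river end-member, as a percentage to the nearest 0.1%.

68.9%

Let f be the freshwater fraction. Salt balance per unit volume:
f×0.23 + (1−f)×26.66 = 8.46
f = (26.66 − 8.46) / (26.66 − 0.23) = 18.2/26.43 = 0.6886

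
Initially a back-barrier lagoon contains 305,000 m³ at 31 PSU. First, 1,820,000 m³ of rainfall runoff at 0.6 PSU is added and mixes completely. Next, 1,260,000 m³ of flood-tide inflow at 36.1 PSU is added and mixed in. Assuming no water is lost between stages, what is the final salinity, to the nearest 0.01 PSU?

16.55 PSU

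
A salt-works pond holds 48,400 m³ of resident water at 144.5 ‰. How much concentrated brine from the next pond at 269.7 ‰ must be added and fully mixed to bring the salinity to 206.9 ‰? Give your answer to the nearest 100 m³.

48100 m³

Salt balance: 48,400×144.5 + V×269.7 = (48,400+V)×206.9
6,993,800 + 269.7V = 10,013,960 + 206.9V
3,020,160 = 62.8V
V = 48,091.72 m³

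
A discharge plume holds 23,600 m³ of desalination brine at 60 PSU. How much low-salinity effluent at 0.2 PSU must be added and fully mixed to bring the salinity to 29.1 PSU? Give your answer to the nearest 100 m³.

Salt balance: 23,600×60 + V×0.2 = (23,600+V)×29.1
1,416,000 + 0.2V = 686,760 + 29.1V
729,240 = 28.9V
V = 25,233.22 m³

25200 m³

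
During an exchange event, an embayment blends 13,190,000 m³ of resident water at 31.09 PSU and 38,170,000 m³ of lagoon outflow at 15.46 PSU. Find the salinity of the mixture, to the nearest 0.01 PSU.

By conservation of dissolved salt,
salt = 13,190,000×31.09 + 38,170,000×15.46 = 410,077,100 + 590,108,200 = 1,000,185,300
volume = 13,190,000 + 38,170,000 = 51,360,000 m³
S = 1,000,185,300 / 51,360,000 = 19.474 PSU

19.47 PSU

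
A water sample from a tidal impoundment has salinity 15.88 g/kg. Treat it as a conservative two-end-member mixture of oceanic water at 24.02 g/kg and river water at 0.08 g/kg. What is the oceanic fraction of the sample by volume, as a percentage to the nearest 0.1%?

Let g be the oceanic fraction. Salt balance per unit volume:
g×24.02 + (1−g)×0.08 = 15.88
g = (15.88 − 0.08) / (24.02 − 0.08) = 15.8/23.94 = 0.66

66.0%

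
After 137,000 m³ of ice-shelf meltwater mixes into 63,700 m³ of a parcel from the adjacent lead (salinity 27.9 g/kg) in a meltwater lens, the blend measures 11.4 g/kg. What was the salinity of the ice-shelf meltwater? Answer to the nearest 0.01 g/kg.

Salt balance: 63,700×27.9 + 137,000×S = 200,700×11.4
1,777,230 + 137,000·S = 2,287,980
S = (2,287,980 − 1,777,230) / 137,000 = 3.7281 g/kg

3.73 g/kg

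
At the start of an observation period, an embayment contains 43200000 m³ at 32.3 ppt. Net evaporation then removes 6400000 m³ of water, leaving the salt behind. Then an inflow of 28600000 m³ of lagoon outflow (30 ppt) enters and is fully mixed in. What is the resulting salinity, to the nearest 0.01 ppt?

After evaporation: salt = 43,200,000×32.3 = 1,395,360,000; volume = 43,200,000 − 6,400,000 = 36,800,000 m³
After mixing: salt = 1,395,360,000 + 28,600,000×30 = 2,253,360,000; volume = 36,800,000 + 28,600,000 = 65,400,000 m³
S = 2,253,360,000 / 65,400,000 = 34.455 ppt

34.46 ppt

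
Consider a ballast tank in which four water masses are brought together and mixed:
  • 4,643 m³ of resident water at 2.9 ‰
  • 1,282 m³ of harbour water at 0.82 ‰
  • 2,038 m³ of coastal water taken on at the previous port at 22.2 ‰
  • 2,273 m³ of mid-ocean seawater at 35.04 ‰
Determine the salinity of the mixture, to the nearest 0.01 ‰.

By conservation of dissolved salt,
salt = 4,643×2.9 + 1,282×0.82 + 2,038×22.2 + 2,273×35.04 = 13,464.7 + 1,051.24 + 45,243.6 + 79,645.92 = 139,405.46
volume = 4,643 + 1,282 + 2,038 + 2,273 = 10,236 m³
S = 139,405.46 / 10,236 = 13.6191 ‰

13.62 ‰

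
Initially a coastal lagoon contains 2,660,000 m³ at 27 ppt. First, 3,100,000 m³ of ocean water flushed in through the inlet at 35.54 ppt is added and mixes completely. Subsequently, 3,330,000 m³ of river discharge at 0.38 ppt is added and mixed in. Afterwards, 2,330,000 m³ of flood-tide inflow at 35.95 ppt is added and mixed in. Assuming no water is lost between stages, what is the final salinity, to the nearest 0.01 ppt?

23.38 ppt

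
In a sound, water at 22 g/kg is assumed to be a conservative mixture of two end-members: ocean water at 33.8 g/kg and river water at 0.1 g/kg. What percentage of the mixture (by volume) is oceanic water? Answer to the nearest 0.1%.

65.0%

Let g be the oceanic fraction. Salt balance per unit volume:
g×33.8 + (1−g)×0.1 = 22
g = (22 − 0.1) / (33.8 − 0.1) = 21.9/33.7 = 0.6499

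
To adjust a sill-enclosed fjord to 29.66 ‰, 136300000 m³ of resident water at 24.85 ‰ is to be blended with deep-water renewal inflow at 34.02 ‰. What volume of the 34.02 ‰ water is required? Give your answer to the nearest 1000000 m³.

150000000 m³

Salt balance: 136,300,000×24.85 + V×34.02 = (136,300,000+V)×29.66
3,387,055,000 + 34.02V = 4,042,658,000 + 29.66V
655,603,000 = 4.36V
V = 150,367,660.55 m³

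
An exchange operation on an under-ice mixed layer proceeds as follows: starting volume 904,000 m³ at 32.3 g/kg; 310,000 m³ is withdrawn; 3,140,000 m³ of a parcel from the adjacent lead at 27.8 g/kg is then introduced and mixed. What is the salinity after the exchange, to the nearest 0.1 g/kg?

Remaining after removal: 594,000 m³ at 32.3 g/kg (salt = 19,186,200)
After addition: salt = 19,186,200 + 3,140,000×27.8 = 106,478,200; volume = 3,734,000 m³
S = 106,478,200 / 3,734,000 = 28.5159 g/kg

28.5 g/kg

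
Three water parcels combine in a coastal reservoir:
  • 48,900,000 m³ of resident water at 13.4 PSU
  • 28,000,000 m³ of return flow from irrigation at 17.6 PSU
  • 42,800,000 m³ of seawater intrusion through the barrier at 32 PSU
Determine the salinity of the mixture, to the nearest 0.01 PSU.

Conserving salt mass:
salt = 48,900,000×13.4 + 28,000,000×17.6 + 42,800,000×32 = 655,260,000 + 492,800,000 + 1,369,600,000 = 2,517,660,000
volume = 48,900,000 + 28,000,000 + 42,800,000 = 119,700,000 m³
S = 2,517,660,000 / 119,700,000 = 21.0331 PSU

21.03 PSU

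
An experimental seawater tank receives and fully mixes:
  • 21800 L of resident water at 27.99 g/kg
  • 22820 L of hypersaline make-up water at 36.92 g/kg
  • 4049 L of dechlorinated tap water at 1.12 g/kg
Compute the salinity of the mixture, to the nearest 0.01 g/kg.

29.94 g/kg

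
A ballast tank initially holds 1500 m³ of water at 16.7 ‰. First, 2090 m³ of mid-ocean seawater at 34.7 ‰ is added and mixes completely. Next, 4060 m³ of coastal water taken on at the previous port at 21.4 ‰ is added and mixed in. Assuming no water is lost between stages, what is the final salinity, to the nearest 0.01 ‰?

24.11 ‰

Salt balance:
Initial salt = 1,500×16.7 = 25,050
After stage 1: salt = 25,050 + 2,090×34.7 = 97,573; volume = 3,590 m³; S = 27.179 ‰
After stage 2: salt = 97,573 + 4,060×21.4 = 184,457; volume = 7,650 m³
S = 184,457 / 7,650 = 24.112 ‰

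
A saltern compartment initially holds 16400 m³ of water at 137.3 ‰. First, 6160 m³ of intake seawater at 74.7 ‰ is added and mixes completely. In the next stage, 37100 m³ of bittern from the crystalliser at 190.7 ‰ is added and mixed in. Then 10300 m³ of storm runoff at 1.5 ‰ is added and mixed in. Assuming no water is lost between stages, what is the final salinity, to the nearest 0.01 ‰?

Mass of salt is conserved:
Initial salt = 16,400×137.3 = 2,251,720
After stage 1: salt = 2,251,720 + 6,160×74.7 = 2,711,872; volume = 22,560 m³; S = 120.207 ‰
After stage 2: salt = 2,711,872 + 37,100×190.7 = 9,786,842; volume = 59,660 m³; S = 164.044 ‰
After stage 3: salt = 9,786,842 + 10,300×1.5 = 9,802,292; volume = 69,960 m³
S = 9,802,292 / 69,960 = 140.1128 ‰

140.11 ‰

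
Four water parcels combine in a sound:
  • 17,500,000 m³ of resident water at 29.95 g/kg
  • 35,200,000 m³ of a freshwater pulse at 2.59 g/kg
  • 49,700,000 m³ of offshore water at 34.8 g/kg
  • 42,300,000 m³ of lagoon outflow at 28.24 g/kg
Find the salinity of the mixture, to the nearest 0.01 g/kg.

24.46 g/kg

Mass of salt is conserved:
salt = 17,500,000×29.95 + 35,200,000×2.59 + 49,700,000×34.8 + 42,300,000×28.24 = 524,125,000 + 91,168,000 + 1,729,560,000 + 1,194,552,000 = 3,539,405,000
volume = 17,500,000 + 35,200,000 + 49,700,000 + 42,300,000 = 144,700,000 m³
S = 3,539,405,000 / 144,700,000 = 24.4603 g/kg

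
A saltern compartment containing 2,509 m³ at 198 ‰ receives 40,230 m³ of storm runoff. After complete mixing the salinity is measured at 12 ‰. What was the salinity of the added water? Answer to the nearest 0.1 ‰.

0.4 ‰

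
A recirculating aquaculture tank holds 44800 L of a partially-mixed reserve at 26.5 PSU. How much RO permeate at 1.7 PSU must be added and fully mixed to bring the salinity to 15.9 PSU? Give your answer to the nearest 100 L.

Salt balance: 44,800×26.5 + V×1.7 = (44,800+V)×15.9
1,187,200 + 1.7V = 712,320 + 15.9V
474,880 = 14.2V
V = 33,442.25 L

33400 L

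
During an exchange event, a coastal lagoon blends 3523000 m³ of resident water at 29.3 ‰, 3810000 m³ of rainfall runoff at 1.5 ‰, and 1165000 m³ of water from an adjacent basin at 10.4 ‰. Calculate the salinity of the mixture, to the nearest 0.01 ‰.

14.25 ‰

Total salt / total volume:
salt = 3,523,000×29.3 + 3,810,000×1.5 + 1,165,000×10.4 = 103,223,900 + 5,715,000 + 12,116,000 = 121,054,900
volume = 3,523,000 + 3,810,000 + 1,165,000 = 8,498,000 m³
S = 121,054,900 / 8,498,000 = 14.2451 ‰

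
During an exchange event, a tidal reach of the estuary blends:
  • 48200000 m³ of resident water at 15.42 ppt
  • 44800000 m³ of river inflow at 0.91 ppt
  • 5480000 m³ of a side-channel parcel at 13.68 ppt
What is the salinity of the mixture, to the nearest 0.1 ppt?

Mass of salt is conserved:
salt = 48,200,000×15.42 + 44,800,000×0.91 + 5,480,000×13.68 = 743,244,000 + 40,768,000 + 74,966,400 = 858,978,400
volume = 48,200,000 + 44,800,000 + 5,480,000 = 98,480,000 m³
S = 858,978,400 / 98,480,000 = 8.722 ppt

8.7 ppt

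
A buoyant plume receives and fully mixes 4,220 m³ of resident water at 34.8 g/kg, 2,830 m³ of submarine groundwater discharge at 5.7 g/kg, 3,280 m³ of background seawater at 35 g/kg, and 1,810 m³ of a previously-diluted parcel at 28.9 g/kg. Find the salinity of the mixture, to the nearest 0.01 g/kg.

27.19 g/kg

Mass of salt is conserved:
salt = 4,220×34.8 + 2,830×5.7 + 3,280×35 + 1,810×28.9 = 146,856 + 16,131 + 114,800 + 52,309 = 330,096
volume = 4,220 + 2,830 + 3,280 + 1,810 = 12,140 m³
S = 330,096 / 12,140 = 27.1908 g/kg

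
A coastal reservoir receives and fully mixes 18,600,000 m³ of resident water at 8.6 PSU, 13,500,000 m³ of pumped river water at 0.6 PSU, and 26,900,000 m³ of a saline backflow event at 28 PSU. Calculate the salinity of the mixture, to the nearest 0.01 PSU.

Salt balance:
salt = 18,600,000×8.6 + 13,500,000×0.6 + 26,900,000×28 = 159,960,000 + 8,100,000 + 753,200,000 = 921,260,000
volume = 18,600,000 + 13,500,000 + 26,900,000 = 59,000,000 m³
S = 921,260,000 / 59,000,000 = 15.6146 PSU

15.61 PSU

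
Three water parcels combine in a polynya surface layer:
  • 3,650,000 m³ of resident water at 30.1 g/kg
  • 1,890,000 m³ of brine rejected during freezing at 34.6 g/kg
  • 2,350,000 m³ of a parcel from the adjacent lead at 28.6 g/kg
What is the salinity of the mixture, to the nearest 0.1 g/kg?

30.7 g/kg

By conservation of dissolved salt,
salt = 3,650,000×30.1 + 1,890,000×34.6 + 2,350,000×28.6 = 109,865,000 + 65,394,000 + 67,210,000 = 242,469,000
volume = 3,650,000 + 1,890,000 + 2,350,000 = 7,890,000 m³
S = 242,469,000 / 7,890,000 = 30.731 g/kg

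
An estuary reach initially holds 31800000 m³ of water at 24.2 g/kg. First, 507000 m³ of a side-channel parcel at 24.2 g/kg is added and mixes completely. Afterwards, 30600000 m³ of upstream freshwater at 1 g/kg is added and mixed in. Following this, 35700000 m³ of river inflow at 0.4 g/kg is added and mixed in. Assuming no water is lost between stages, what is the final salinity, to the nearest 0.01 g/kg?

Weighted by volume,
Initial salt = 31,800,000×24.2 = 769,560,000
After stage 1: salt = 769,560,000 + 507,000×24.2 = 781,829,400; volume = 32,307,000 m³; S = 24.2 g/kg
After stage 2: salt = 781,829,400 + 30,600,000×1 = 812,429,400; volume = 62,907,000 m³; S = 12.915 g/kg
After stage 3: salt = 812,429,400 + 35,700,000×0.4 = 826,709,400; volume = 98,607,000 m³
S = 826,709,400 / 98,607,000 = 8.3839 g/kg

8.38 g/kg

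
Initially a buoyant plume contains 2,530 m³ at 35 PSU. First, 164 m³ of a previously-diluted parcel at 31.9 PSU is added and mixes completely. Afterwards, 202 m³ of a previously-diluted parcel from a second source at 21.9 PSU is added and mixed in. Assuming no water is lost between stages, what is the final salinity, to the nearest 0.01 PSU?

33.91 PSU

Total salt / total volume:
Initial salt = 2,530×35 = 88,550
After stage 1: salt = 88,550 + 164×31.9 = 93,781.6; volume = 2,694 m³; S = 34.811 PSU
After stage 2: salt = 93,781.6 + 202×21.9 = 98,205.4; volume = 2,896 m³
S = 98,205.4 / 2,896 = 33.9107 PSU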